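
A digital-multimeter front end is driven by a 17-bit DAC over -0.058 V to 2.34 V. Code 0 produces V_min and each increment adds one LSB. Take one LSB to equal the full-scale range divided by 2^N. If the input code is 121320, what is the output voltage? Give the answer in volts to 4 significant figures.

2.162 V

Range = 2.34 − (-0.058) = 2.398 V. LSB = 2.398 V / 2^17.
V_out = V_min + code × LSB = -0.058 V + 121320 × 2.398 V / 131072
      = -0.058 V + 2.21958 V = 2.16158 V.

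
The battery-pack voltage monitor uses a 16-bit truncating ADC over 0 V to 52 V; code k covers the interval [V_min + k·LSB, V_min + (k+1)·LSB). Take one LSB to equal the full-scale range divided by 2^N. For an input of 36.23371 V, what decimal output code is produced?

Span = 52 V. LSB = 52 V / 2^16 ≈ 0.7935 mV.
code = ⌊(V_in − V_min)/LSB⌋ = ⌊(V_in − V_min) × 2^16 / range⌋
     = ⌊(36.23371 − (0)) × 65536 / 52⌋ = ⌊36.23371 × 65536/52⌋
     = ⌊45665.623⌋ = 45665.

45665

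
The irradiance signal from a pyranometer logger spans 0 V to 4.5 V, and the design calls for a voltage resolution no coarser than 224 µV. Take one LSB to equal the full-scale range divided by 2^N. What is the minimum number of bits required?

15 bits

V_FS = 4.5 V.
4.5 V / 224 µV = 20090. Since 2^14 = 16384 and 2^15 = 32768, N = 15.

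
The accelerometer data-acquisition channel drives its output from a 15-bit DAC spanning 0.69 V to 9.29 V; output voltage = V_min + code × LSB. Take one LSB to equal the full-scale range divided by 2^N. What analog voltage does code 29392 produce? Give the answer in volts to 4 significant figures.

The full-scale span is 9.29 − (0.69) = 8.6 V. LSB = 8.6 V / 2^15.
V_out = 0.69 + 29392 × (8.6/32768) V
      = 0.69 + 7.71396 = 8.40396 V.

8.404 V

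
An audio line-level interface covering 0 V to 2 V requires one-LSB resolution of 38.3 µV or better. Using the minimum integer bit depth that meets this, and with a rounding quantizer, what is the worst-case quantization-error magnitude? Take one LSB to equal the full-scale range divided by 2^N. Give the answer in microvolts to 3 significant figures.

Range is 2 V.
Need 2^N ≥ 2 V / 38.3 µV = 52220 → N_min = 16.
Step size = 2/65536 V = 30.518 µV.
|e|_max = LSB/2 = 15.3 µV.

15.3 µV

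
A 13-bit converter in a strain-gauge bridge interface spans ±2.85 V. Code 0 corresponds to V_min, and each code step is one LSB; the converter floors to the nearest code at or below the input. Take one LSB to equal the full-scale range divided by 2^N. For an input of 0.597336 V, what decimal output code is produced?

Range = 2.85 − (-2.85) = 5.7 V. LSB = 5.7 V / 2^13 ≈ 0.6958 mV.
(V_in − V_min) × 2^13/range = (0.597336 − (-2.85)) × 8192/5.7 = 4954.487.
Floor → code = 4954.

4954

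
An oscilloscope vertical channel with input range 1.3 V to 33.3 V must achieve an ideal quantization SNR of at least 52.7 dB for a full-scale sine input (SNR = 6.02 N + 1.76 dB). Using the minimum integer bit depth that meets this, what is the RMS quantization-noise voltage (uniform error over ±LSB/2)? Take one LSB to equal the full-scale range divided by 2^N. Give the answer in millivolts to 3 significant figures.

The full-scale span is 33.3 − (1.3) = 32 V.
6.02 N + 1.76 ≥ 52.7 gives N ≥ 8.462, so the minimum integer is 9.
LSB = 32 V / 2^9 = 62.500 mV.
RMS noise = LSB/√12 = 18.0 mV.

18.0 mV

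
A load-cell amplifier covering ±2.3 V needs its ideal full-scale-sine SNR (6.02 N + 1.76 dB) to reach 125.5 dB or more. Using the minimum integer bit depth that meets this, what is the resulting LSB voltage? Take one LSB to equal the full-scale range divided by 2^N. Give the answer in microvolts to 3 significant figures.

2.19 µV

Span: 2.3 V − (-2.3 V) = 4.6 V.
6.02 N + 1.76 ≥ 125.5 gives N ≥ 20.555, so the minimum integer is 21.
LSB = 4.6 V / 2^21 = 2.19 µV.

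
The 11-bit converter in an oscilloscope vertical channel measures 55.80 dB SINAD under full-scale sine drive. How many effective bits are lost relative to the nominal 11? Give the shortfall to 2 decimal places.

2.02 bits

Effective bits = (55.80 − 1.76)/6.02 = 8.9767.
11 − 8.9767 = 2.02 bits below nominal.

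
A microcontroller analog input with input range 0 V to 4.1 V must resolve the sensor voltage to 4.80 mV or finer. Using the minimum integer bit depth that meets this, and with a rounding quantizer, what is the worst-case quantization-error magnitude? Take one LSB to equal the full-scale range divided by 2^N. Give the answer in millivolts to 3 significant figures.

2.00 mV

Full-scale range = 4.1 V.
Levels needed ≥ 4.1/4.80 mV = 854.2. 2^10 = 1024 suffices, so N_min = 10.
LSB = 4.1 V / 2^10 = 4.0039 mV.
Half an LSB is 2.00 mV.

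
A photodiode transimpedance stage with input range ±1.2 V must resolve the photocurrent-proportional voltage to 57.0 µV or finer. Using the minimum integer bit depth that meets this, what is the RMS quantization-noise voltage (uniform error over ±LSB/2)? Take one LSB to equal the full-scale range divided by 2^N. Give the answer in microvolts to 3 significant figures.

Range = 1.2 − (-1.2) = 2.4 V.
Required number of levels: 2.4/57.0 µV = 42105; smallest N with 2^N ≥ that is 16.
LSB = 2.4 V / 2^16 = 36.621 µV.
V_rms = LSB/√12 = 10.6 µV.

10.6 µV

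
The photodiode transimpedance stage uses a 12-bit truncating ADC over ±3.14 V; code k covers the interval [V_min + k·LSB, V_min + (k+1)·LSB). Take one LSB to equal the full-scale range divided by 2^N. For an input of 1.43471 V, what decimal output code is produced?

Full-scale range = 3.14 V − (-3.14 V) = 6.28 V. LSB = 6.28 V / 2^12 ≈ 1.533 mV.
code = ⌊(V_in − V_min)/LSB⌋ = ⌊(V_in − V_min) × 2^12 / range⌋
     = ⌊(1.43471 − (-3.14)) × 4096 / 6.28⌋ = ⌊4.57471 × 4096/6.28⌋
     = ⌊2983.760⌋ = 2983.

2983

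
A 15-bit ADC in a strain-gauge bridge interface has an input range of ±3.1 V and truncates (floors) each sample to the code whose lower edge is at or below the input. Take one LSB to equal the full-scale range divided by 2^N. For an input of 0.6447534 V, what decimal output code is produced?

Span: 3.1 V − (-3.1 V) = 6.2 V. LSB = 6.2 V / 2^15 ≈ 189.2 µV.
(V_in − V_min) × 2^15/range = (0.6447534 − (-3.1)) × 32768/6.2 = 19791.626.
Floor → code = 19791.

19791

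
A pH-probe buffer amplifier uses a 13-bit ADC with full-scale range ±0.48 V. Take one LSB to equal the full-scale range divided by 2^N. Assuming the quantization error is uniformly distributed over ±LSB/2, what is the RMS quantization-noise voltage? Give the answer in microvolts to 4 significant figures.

33.83 µV

The full-scale span is 0.48 − (-0.48) = 0.96 V.
LSB = 0.96 V ÷ 2^13 = 0.96/8192 V = 117.188 µV.
V_rms = LSB/√12 = 117.188 µV / √12 = 33.83 µV.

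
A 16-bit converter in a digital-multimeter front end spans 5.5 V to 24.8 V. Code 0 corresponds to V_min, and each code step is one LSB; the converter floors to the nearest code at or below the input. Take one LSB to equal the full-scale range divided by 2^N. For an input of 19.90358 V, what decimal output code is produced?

48909

Range = 24.8 − (5.5) = 19.3 V. LSB = 19.3 V / 2^16 ≈ 294.5 µV.
code = ⌊(V_in − V_min)/LSB⌋ = ⌊(V_in − V_min) × 2^16 / range⌋
     = ⌊(19.90358 − (5.5)) × 65536 / 19.3⌋ = ⌊14.40358 × 65536/19.3⌋
     = ⌊48909.483⌋ = 48909.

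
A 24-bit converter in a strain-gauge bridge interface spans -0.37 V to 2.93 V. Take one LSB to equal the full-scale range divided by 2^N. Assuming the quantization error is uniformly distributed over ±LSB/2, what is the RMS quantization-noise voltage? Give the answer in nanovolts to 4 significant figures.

56.78 nV

The full-scale span is 2.93 − (-0.37) = 3.3 V.
LSB = 3.3 V ÷ 2^24 = 3.3/16777216 V = 196.695 nV.
For a uniform distribution on [−LSB/2, +LSB/2], V_rms = LSB/√12 = 196.695 nV/3.4641 = 56.78 nV.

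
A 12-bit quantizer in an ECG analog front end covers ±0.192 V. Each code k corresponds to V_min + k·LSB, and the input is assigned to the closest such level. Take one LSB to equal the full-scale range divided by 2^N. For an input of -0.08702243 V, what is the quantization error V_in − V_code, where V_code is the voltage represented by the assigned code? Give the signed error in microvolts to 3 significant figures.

−22.4 µV

Full-scale range = 0.192 V − (-0.192 V) = 0.384 V. LSB = 0.384 V / 2^12 ≈ 93.75 µV.
(V_in − V_min)/LSB = (-0.08702243 − (-0.192)) × 4096/0.384 = 1119.7607 → nearest code k = 1120.
V_code = V_min + k × range/2^12 = -0.192 + 1120 × 0.384/4096 = -0.08700000000 V.
V_in − V_code = -0.08702243 − (-0.08700000000) = −22.4 µV.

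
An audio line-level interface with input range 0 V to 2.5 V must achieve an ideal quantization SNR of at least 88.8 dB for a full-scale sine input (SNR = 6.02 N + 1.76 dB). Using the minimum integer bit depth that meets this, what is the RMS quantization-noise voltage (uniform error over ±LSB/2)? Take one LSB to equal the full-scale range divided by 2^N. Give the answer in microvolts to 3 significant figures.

Span = 2.5 V.
6.02 N + 1.76 ≥ 88.8 gives N ≥ 14.458, so the minimum integer is 15.
LSB = 2.5 V / 2^15 = 76.294 µV.
V_rms = LSB/√12 = 22.0 µV.

22.0 µV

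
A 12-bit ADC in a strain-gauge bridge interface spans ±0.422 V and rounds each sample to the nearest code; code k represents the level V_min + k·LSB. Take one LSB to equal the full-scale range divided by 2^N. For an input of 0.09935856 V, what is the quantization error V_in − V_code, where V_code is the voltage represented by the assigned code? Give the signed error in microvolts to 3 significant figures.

+40.2 µV

Full-scale range = 0.422 V − (-0.422 V) = 0.844 V. LSB = 0.844 V / 2^12 ≈ 206.1 µV.
(0.09935856 − (-0.422)) / LSB = 0.52135856 × 4096/0.844 = 2530.1951. Nearest integer: k = 2530.
V_code = V_min + k × range/2^12 = -0.422 + 2530 × 0.844/4096 = 0.09931835938 V.
V_in − V_code = 0.09935856 − (0.09931835938) = +40.2 µV.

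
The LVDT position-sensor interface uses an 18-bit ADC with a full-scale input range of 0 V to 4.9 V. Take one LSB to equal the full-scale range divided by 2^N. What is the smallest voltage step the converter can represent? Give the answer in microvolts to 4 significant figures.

18.69 µV

V_FS = 4.9 V.
Number of codes = 2^18 = 262144.
One LSB is 4.9 V / 262144 = 18.69 µV.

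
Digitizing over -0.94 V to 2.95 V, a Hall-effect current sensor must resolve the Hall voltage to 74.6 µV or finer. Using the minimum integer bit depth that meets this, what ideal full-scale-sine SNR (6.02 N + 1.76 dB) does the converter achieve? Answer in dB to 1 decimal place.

Full-scale range = 2.95 V − (-0.94 V) = 3.89 V.
Levels needed ≥ 3.89/74.6 µV = 52140. 2^16 = 65536 suffices, so N_min = 16.
SNR = 6.02 × 16 + 1.76 = 98.08 dB.

98.1 dB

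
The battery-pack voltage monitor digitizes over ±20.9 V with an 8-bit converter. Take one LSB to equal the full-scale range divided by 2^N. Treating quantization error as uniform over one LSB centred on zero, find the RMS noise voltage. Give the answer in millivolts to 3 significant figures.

Full-scale range = 20.9 V − (-20.9 V) = 41.8 V.
One LSB is 41.8 V / 256 = 163.28 mV.
RMS of a uniform error over width LSB is LSB/√12 = 47.1 mV.

47.1 mV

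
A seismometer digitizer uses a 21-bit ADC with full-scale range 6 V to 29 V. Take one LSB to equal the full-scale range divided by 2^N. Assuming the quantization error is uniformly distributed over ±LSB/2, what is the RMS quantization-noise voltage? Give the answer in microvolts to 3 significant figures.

The full-scale span is 29 − (6) = 23 V.
LSB = 23 V / 2^21 = 10.967 µV.
For a uniform distribution on [−LSB/2, +LSB/2], V_rms = LSB/√12 = 10.967 µV/3.4641 = 3.17 µV.

3.17 µV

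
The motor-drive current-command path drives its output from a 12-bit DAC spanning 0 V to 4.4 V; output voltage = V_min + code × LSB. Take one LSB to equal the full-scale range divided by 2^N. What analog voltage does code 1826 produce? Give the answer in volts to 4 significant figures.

1.962 V

Full-scale range = 4.4 V. LSB = 4.4 V / 2^12.
V_out = V_min + code × LSB = 0 V + 1826 × 4.4 V / 4096
      = 0 + 1.96152 = 1.96152 V.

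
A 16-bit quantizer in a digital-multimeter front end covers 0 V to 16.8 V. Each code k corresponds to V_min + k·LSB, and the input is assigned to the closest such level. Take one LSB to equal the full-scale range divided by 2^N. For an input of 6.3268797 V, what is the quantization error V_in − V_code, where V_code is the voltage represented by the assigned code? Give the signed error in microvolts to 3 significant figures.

−36.8 µV

Range is 16.8 V. LSB = 16.8 V / 2^16 ≈ 256.3 µV.
Position in LSBs: (6.3268797 − (0)) × 65536/16.8 = 24680.8564; rounding gives k = 24681.
Reconstructed level: 0 + 24681 × 16.8/65536 V = 6.3269165039 V.
e = 6.3268797 − (6.3269165039) = −36.8 µV.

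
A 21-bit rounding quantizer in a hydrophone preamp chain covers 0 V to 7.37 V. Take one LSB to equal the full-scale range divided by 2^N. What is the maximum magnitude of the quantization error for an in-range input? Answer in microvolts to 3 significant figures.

V_FS = 7.37 V.
Step size = 7.37/2097152 V = 3.5143 µV.
Worst-case error for round-to-nearest is half an LSB: 1.76 µV.

1.76 µV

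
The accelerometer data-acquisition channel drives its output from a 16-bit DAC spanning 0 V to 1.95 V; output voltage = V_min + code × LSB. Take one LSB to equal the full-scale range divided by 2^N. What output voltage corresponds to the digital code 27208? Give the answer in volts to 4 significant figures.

0.8096 V

Range is 1.95 V. LSB = 1.95 V / 2^16.
Output = V_min + (27208/65536) × range = 0 + 0.415161 × 1.95 V
      = 0 V + 0.809564 V = 0.809564 V.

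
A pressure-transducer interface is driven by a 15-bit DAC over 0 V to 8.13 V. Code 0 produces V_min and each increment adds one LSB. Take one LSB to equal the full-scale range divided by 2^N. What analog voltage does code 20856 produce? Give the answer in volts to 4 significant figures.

5.175 V

V_FS = 8.13 V. LSB = 8.13 V / 2^15.
V_out = 0 + 20856 × (8.13/32768) V
      = 0 + 5.17454 = 5.17454 V.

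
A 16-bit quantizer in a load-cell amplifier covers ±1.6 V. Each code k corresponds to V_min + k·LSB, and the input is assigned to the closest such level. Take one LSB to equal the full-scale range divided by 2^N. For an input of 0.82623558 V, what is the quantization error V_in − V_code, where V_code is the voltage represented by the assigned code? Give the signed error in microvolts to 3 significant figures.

Full-scale range = 1.6 V − (-1.6 V) = 3.2 V. LSB = 3.2 V / 2^16 ≈ 48.83 µV.
Position in LSBs: (0.82623558 − (-1.6)) × 65536/3.2 = 49689.3047; rounding gives k = 49689.
V_code = V_min + k × range/2^16 = -1.6 + 49689 × 3.2/65536 = 0.82622070313 V.
Error = V_in − V_code = 0.82623558 − (0.82622070313) = +14.9 µV.

+14.9 µV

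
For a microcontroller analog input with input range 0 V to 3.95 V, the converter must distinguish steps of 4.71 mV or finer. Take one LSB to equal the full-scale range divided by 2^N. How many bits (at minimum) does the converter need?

Span = 3.95 V.
3.95 V / 4.71 mV = 838.6. Since 2^9 = 512 and 2^10 = 1024, N = 10.

10 bits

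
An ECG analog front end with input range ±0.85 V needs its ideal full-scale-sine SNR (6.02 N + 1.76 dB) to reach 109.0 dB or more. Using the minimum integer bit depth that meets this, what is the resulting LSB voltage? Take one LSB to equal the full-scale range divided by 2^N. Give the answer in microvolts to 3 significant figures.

Full-scale range = 0.85 V − (-0.85 V) = 1.7 V.
Required N = ⌈(109.0 − 1.76)/6.02⌉ = ⌈17.814⌉ = 18.
Step size = 1.7/262144 V = 6.48 µV.

6.48 µV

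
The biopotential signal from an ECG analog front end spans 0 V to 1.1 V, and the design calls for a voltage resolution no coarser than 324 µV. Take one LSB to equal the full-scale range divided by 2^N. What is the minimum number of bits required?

V_FS = 1.1 V.
Need 2^N ≥ 1.1 V / 324 µV = 3395 → N_min = 12.

12 bits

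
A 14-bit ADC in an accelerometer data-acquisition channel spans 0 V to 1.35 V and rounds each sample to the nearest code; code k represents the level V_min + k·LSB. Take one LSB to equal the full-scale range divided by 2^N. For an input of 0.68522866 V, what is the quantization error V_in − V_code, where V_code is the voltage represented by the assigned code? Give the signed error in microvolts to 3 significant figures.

+11.4 µV

Span = 1.35 V. LSB = 1.35 V / 2^14 ≈ 82.40 µV.
(0.68522866 − (0)) / LSB = 0.68522866 × 16384/1.35 = 8316.1380. Nearest integer: k = 8316.
V_code = V_min + k × range/2^14 = 0 + 8316 × 1.35/16384 = 0.68521728516 V.
e = 0.68522866 − (0.68521728516) = +11.4 µV.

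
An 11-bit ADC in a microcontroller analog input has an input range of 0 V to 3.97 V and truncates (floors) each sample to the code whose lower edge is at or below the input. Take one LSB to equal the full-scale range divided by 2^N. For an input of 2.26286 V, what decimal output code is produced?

Range is 3.97 V. LSB = 3.97 V / 2^11 ≈ 1.938 mV.
V_in − V_min = 2.26286 − (0) = 2.26286 V.
Divide by LSB: 2.26286 × 2048/3.97 = 1167.3394.
Truncating gives code 1167.

1167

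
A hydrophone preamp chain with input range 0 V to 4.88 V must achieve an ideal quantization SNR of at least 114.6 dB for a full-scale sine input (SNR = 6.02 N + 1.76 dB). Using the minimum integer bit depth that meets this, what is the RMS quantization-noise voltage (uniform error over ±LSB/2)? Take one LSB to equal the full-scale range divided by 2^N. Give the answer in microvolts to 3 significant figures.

V_FS = 4.88 V.
Required N = ⌈(114.6 − 1.76)/6.02⌉ = ⌈18.744⌉ = 19.
LSB = 4.88 V ÷ 2^19 = 4.88/524288 V = 9.3079 µV.
RMS noise = LSB/√12 = 2.69 µV.

2.69 µV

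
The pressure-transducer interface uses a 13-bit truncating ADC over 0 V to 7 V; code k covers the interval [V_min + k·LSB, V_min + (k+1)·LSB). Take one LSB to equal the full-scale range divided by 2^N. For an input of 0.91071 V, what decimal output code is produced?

1065

Full-scale range = 7 V. LSB = 7 V / 2^13 ≈ 0.8545 mV.
code = ⌊(V_in − V_min)/LSB⌋ = ⌊(V_in − V_min) × 2^13 / range⌋
     = ⌊(0.91071 − (0)) × 8192 / 7⌋ = ⌊0.91071 × 8192/7⌋
     = ⌊1065.791⌋ = 1065.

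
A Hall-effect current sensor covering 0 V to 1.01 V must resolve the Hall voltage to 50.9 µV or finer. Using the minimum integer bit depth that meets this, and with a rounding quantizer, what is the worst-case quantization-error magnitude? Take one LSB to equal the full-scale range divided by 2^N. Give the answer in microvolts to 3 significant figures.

15.4 µV

Full-scale range = 1.01 V.
Levels needed ≥ 1.01/50.9 µV = 19840. 2^15 = 32768 suffices, so N_min = 15.
LSB = 1.01 V ÷ 2^15 = 1.01/32768 V = 30.823 µV.
|e|_max = LSB/2 = 15.4 µV.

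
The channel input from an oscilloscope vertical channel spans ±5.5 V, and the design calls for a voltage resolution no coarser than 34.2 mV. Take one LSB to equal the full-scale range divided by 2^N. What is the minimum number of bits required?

9 bits

The full-scale span is 5.5 − (-5.5) = 11 V.
Levels needed ≥ 11/34.2 mV = 321.6. 2^9 = 512 suffices, so N_min = 9.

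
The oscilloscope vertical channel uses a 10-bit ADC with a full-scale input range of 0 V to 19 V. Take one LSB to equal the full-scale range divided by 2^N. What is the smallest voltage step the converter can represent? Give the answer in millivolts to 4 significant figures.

Range is 19 V.
2^10 = 1024 levels.
LSB = 19 V / 2^10 = 18.55 mV.

18.55 mV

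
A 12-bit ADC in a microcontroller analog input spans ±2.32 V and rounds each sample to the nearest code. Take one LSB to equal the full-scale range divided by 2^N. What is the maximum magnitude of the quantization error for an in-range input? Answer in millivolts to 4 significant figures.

Span: 2.32 V − (-2.32 V) = 4.64 V.
One LSB is 4.64 V / 4096 = 1.13281 mV.
|e|_max = LSB/2 = 0.5664 mV.

0.5664 mV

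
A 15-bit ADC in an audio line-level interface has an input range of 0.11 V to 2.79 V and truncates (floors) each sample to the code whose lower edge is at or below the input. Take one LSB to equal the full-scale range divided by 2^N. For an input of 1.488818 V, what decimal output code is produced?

16858

Range = 2.79 − (0.11) = 2.68 V. LSB = 2.68 V / 2^15 ≈ 81.79 µV.
(V_in − V_min) × 2^15/range = (1.488818 − (0.11)) × 32768/2.68 = 16858.622.
Floor → code = 16858.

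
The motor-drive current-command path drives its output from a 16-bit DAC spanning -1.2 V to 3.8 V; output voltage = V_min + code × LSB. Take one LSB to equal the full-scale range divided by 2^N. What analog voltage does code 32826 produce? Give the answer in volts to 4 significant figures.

1.304 V

Span: 3.8 V − (-1.2 V) = 5 V. LSB = 5 V / 2^16.
Output = V_min + (32826/65536) × range = -1.2 + 0.500885 × 5 V
      = -1.2 V + 2.50443 V = 1.30443 V.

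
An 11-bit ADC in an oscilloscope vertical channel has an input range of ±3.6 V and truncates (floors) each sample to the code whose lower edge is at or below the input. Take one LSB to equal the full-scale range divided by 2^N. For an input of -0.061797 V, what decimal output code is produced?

1006

Span: 3.6 V − (-3.6 V) = 7.2 V. LSB = 7.2 V / 2^11 ≈ 3.516 mV.
code = ⌊(V_in − V_min)/LSB⌋ = ⌊(V_in − V_min) × 2^11 / range⌋
     = ⌊(-0.061797 − (-3.6)) × 2048 / 7.2⌋ = ⌊3.538203 × 2048/7.2⌋
     = ⌊1006.422⌋ = 1006.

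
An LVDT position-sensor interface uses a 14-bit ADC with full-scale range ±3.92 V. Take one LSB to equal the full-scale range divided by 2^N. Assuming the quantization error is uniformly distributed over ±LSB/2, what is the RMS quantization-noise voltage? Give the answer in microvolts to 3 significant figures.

138 µV

Full-scale range = 3.92 V − (-3.92 V) = 7.84 V.
LSB = 7.84 V ÷ 2^14 = 7.84/16384 V = 478.52 µV.
For a uniform distribution on [−LSB/2, +LSB/2], V_rms = LSB/√12 = 478.52 µV/3.4641 = 138 µV.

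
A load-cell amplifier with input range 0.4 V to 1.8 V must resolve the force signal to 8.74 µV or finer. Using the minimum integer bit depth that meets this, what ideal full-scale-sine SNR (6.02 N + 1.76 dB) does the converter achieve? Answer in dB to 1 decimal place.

The full-scale span is 1.8 − (0.4) = 1.4 V.
Required number of levels: 1.4/8.74 µV = 160180; smallest N with 2^N ≥ that is 18.
6.02(18) + 1.76 = 110.12 dB.

110.1 dB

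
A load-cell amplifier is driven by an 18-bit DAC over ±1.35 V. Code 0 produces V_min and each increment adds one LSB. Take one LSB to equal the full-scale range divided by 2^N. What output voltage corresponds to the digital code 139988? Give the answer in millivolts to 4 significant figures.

Range = 1.35 − (-1.35) = 2.7 V. LSB = 2.7 V / 2^18.
V_out = -1.35 + 139988 × (2.7/262144) V
      = -1.35 + 1.44183 = 0.0918320 V.

91.83 mV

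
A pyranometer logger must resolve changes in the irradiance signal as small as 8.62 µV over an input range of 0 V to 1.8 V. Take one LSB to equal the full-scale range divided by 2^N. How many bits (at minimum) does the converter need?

Range is 1.8 V.
Need 2^N ≥ 1.8 V / 8.62 µV = 208800 → N_min = 18.

18 bits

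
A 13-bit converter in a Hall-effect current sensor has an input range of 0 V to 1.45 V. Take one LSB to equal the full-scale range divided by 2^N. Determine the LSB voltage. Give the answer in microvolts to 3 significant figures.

V_FS = 1.45 V.
2^13 = 8192 levels.
One LSB is 1.45 V / 8192 = 177 µV.

177 µV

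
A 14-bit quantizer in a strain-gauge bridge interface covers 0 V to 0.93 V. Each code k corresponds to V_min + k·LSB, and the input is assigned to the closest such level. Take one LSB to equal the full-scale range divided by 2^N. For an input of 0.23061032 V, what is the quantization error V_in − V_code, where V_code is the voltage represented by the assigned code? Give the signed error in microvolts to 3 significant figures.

−16.5 µV

Full-scale range = 0.93 V. LSB = 0.93 V / 2^14 ≈ 56.76 µV.
(V_in − V_min)/LSB = (0.23061032 − (0)) × 16384/0.93 = 4062.7091 → nearest code k = 4063.
V_code = 0 + (4063/16384) × 0.93 = 0.23062683105 V.
V_in − V_code = 0.23061032 − (0.23062683105) = −16.5 µV.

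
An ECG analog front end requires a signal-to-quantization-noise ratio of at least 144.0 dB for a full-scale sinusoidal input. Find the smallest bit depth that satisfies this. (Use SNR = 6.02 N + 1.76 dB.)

24 bits

N ≥ (144.0 − 1.76)/6.02 = 23.628 → N_min = 24.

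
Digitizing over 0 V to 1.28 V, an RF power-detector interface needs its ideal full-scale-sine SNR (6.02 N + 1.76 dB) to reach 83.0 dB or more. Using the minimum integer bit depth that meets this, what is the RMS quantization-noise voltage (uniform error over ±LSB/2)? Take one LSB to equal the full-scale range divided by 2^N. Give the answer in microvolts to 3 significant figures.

22.6 µV

Full-scale range = 1.28 V.
6.02 N + 1.76 ≥ 83.0 gives N ≥ 13.495, so the minimum integer is 14.
Step size = 1.28/16384 V = 78.125 µV.
RMS noise = LSB/√12 = 22.6 µV.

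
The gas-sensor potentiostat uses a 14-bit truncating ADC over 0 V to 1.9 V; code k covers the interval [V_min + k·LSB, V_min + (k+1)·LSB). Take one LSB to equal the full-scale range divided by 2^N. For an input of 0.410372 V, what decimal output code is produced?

Span = 1.9 V. LSB = 1.9 V / 2^14 ≈ 116.0 µV.
(V_in − V_min) × 2^14/range = (0.410372 − (0)) × 16384/1.9 = 3538.703.
Floor → code = 3538.

3538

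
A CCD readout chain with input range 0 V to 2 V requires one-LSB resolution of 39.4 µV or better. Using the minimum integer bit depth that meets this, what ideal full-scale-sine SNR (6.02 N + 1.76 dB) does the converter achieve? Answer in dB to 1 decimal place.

Span = 2 V.
Need 2^N ≥ 2 V / 39.4 µV = 50760 → N_min = 16.
Ideal SNR at N = 16: 6.02·16 + 1.76 = 98.1 dB.

98.1 dB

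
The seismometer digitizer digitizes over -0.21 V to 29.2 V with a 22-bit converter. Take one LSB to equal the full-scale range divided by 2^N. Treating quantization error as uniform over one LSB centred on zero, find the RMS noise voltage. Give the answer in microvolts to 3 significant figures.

Range = 29.2 − (-0.21) = 29.41 V.
LSB = 29.41 V / 2^22 = 7.0119 µV.
σ_q = LSB/√12 = 7.0119 µV/3.4641 = 2.02 µV.

2.02 µV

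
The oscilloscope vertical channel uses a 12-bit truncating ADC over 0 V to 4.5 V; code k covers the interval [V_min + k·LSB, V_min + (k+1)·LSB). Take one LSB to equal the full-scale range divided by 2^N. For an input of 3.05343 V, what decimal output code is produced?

Range is 4.5 V. LSB = 4.5 V / 2^12 ≈ 1.099 mV.
code = ⌊(V_in − V_min)/LSB⌋ = ⌊(V_in − V_min) × 2^12 / range⌋
     = ⌊(3.05343 − (0)) × 4096 / 4.5⌋ = ⌊3.05343 × 4096/4.5⌋
     = ⌊2779.300⌋ = 2779.

2779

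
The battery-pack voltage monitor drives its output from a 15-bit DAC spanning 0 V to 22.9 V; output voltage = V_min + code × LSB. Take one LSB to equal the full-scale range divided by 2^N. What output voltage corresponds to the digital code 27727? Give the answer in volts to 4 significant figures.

19.38 V

Full-scale range = 22.9 V. LSB = 22.9 V / 2^15.
V_out = V_min + code × LSB = 0 V + 27727 × 22.9 V / 32768
      = 0 + 19.3771 = 19.3771 V.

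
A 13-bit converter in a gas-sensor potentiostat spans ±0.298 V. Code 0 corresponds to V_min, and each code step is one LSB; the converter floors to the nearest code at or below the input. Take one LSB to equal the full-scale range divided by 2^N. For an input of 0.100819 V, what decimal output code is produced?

5481

Range = 0.298 − (-0.298) = 0.596 V. LSB = 0.596 V / 2^13 ≈ 72.75 µV.
(V_in − V_min) × 2^13/range = (0.100819 − (-0.298)) × 8192/0.596 = 5481.754.
Floor → code = 5481.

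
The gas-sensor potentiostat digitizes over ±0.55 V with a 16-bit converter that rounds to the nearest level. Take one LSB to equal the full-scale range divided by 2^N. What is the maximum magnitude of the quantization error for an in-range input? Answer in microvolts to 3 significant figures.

Range = 0.55 − (-0.55) = 1.1 V.
LSB = 1.1 V / 2^16 = 16.785 µV.
Worst-case error for round-to-nearest is half an LSB: 8.39 µV.

8.39 µV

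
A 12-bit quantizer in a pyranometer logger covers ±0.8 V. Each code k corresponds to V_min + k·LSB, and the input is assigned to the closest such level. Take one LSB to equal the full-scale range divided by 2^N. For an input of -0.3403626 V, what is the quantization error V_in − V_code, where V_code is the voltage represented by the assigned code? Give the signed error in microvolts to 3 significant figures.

Span: 0.8 V − (-0.8 V) = 1.6 V. LSB = 1.6 V / 2^12 ≈ 390.6 µV.
(V_in − V_min)/LSB = (-0.3403626 − (-0.8)) × 4096/1.6 = 1176.6717 → nearest code k = 1177.
Reconstructed level: -0.8 + 1177 × 1.6/4096 V = -0.3402343750 V.
V_in − V_code = -0.3403626 − (-0.3402343750) = −128 µV.

−128 µV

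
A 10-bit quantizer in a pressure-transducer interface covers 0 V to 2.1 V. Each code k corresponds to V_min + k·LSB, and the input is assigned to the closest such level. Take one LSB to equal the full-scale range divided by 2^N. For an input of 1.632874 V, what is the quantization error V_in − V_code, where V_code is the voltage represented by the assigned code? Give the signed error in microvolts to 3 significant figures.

V_FS = 2.1 V. LSB = 2.1 V / 2^10 ≈ 2.051 mV.
Position in LSBs: (1.632874 − (0)) × 1024/2.1 = 796.2205; rounding gives k = 796.
V_code = 0 + (796/1024) × 2.1 = 1.632421875 V.
Error = V_in − V_code = 1.632874 − (1.632421875) = +452 µV.

+452 µV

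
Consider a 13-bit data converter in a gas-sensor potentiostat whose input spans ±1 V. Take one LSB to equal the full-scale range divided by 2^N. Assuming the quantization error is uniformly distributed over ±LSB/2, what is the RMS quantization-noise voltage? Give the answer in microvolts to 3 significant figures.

70.5 µV

Range = 1 − (-1) = 2 V.
One LSB is 2 V / 8192 = 244.14 µV.
V_rms = LSB/√12 = 244.14 µV / √12 = 70.5 µV.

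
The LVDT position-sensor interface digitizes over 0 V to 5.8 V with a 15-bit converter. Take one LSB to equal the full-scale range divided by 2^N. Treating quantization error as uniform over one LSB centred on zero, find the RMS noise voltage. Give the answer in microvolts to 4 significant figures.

51.10 µV

Full-scale range = 5.8 V.
One LSB is 5.8 V / 32768 = 177.002 µV.
RMS of a uniform error over width LSB is LSB/√12 = 51.10 µV.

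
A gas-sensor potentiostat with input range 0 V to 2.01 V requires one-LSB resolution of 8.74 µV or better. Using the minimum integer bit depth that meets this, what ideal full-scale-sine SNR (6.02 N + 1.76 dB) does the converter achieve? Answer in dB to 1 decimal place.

Span = 2.01 V.
2.01 V / 8.74 µV = 230000. Since 2^17 = 131072 and 2^18 = 262144, N = 18.
6.02(18) + 1.76 = 110.12 dB.

110.1 dB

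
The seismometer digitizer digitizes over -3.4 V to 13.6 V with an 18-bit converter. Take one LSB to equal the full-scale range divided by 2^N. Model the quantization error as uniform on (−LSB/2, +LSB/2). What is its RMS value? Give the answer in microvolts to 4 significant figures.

18.72 µV

Range = 13.6 − (-3.4) = 17 V.
LSB = 17 V ÷ 2^18 = 17/262144 V = 64.8499 µV.
V_rms = LSB/√12 = 64.8499 µV / √12 = 18.72 µV.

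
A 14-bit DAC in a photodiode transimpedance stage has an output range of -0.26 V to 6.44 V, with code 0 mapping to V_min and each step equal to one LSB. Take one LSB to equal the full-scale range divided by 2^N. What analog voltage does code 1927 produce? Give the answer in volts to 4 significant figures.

Range = 6.44 − (-0.26) = 6.7 V. LSB = 6.7 V / 2^14.
Output = V_min + (1927/16384) × range = -0.26 + 0.117615 × 6.7 V
      = -0.26 V + 0.788019 V = 0.528019 V.

0.5280 V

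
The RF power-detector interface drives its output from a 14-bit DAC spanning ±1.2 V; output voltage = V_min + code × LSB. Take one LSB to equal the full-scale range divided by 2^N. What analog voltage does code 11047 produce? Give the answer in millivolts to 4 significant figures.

418.2 mV

The full-scale span is 1.2 − (-1.2) = 2.4 V. LSB = 2.4 V / 2^14.
Output = V_min + (11047/16384) × range = -1.2 + 0.674255 × 2.4 V
      = -1.2 V + 1.61821 V = 0.418213 V.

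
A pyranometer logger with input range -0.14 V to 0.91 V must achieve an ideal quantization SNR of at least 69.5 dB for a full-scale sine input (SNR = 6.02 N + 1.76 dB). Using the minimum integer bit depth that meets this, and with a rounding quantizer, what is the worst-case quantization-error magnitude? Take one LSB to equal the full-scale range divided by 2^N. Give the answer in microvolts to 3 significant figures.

Span: 0.91 V − (-0.14 V) = 1.05 V.
Required N = ⌈(69.5 − 1.76)/6.02⌉ = ⌈11.252⌉ = 12.
LSB = 1.05 V ÷ 2^12 = 1.05/4096 V = 256.35 µV.
Half an LSB is 128 µV.

128 µV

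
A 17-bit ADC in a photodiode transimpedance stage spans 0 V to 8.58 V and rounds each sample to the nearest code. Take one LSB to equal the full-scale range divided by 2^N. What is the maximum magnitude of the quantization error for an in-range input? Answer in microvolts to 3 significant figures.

32.7 µV

Range is 8.58 V.
One LSB is 8.58 V / 131072 = 65.460 µV.
|e|_max = LSB/2 = 32.7 µV.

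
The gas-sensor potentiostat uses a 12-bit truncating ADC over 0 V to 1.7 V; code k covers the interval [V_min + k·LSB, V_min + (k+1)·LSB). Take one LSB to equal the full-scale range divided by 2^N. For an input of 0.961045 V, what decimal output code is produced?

Span = 1.7 V. LSB = 1.7 V / 2^12 ≈ 415.0 µV.
V_in − V_min = 0.961045 − (0) = 0.961045 V.
Divide by LSB: 0.961045 × 4096/1.7 = 2315.5531.
Truncating gives code 2315.

2315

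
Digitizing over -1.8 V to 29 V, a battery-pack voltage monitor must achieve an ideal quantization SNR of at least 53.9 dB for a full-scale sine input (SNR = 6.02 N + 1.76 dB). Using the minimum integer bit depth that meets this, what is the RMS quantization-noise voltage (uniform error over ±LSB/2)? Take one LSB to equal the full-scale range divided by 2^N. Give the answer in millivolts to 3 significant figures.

Range = 29 − (-1.8) = 30.8 V.
Required N = ⌈(53.9 − 1.76)/6.02⌉ = ⌈8.661⌉ = 9.
LSB = 30.8 V ÷ 2^9 = 30.8/512 V = 60.156 mV.
V_rms = LSB/√12 = 17.4 mV.

17.4 mV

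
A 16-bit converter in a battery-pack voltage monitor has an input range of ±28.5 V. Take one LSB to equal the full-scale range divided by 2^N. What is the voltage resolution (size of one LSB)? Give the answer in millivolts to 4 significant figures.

0.8698 mV

Span: 28.5 V − (-28.5 V) = 57 V.
Number of codes = 2^16 = 65536.
One LSB is 57 V / 65536 = 0.8698 mV.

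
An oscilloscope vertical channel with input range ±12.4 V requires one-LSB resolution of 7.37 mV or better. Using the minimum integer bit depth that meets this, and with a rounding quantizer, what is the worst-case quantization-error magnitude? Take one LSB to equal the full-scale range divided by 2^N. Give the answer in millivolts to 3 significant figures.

3.03 mV

Range = 12.4 − (-12.4) = 24.8 V.
Need 2^N ≥ 24.8 V / 7.37 mV = 3365 → N_min = 12.
LSB = 24.8 V / 2^12 = 6.0547 mV.
|e|_max = LSB/2 = 3.03 mV.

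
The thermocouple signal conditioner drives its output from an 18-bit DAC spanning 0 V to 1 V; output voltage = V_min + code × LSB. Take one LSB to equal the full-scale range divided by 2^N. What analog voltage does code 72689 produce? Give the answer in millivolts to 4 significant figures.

Span = 1 V. LSB = 1 V / 2^18.
V_out = V_min + code × LSB = 0 V + 72689 × 1 V / 262144
      = 0 V + 0.277287 V = 0.277287 V.

277.3 mV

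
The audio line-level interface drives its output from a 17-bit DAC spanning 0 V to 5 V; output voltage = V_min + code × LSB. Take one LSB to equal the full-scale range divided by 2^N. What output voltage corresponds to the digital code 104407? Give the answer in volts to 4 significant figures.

Range is 5 V. LSB = 5 V / 2^17.
Output = V_min + (104407/131072) × range = 0 + 0.796562 × 5 V
      = 0 V + 3.98281 V = 3.98281 V.

3.983 V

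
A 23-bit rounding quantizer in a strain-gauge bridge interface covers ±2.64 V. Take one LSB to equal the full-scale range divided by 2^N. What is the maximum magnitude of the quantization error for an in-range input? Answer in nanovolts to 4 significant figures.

Span: 2.64 V − (-2.64 V) = 5.28 V.
Step size = 5.28/8388608 V = 0.629425 µV.
Worst-case error for round-to-nearest is half an LSB: 314.7 nV.

314.7 nV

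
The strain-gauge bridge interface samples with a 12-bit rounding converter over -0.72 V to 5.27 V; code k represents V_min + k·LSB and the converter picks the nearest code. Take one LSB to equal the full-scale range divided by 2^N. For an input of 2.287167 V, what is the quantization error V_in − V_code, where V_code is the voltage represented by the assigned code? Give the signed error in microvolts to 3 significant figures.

Range = 5.27 − (-0.72) = 5.99 V. LSB = 5.99 V / 2^12 ≈ 1.462 mV.
(2.287167 − (-0.72)) / LSB = 3.007167 × 4096/5.99 = 2056.3199. Nearest integer: k = 2056.
Reconstructed level: -0.72 + 2056 × 5.99/4096 V = 2.286699219 V.
Error = V_in − V_code = 2.287167 − (2.286699219) = +468 µV.

+468 µV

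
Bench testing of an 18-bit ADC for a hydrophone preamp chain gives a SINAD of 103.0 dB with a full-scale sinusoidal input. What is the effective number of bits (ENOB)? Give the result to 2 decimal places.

ENOB = (SINAD − 1.76) / 6.02 = (103.0 − 1.76) / 6.02 = 101.24 / 6.02 = 16.8173.

16.82 bits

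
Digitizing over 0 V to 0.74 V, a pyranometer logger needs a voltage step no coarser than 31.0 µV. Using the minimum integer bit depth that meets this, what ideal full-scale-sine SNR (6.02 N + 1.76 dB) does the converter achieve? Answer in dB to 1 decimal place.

92.1 dB

V_FS = 0.74 V.
Need 2^N ≥ 0.74 V / 31.0 µV = 23870 → N_min = 15.
6.02(15) + 1.76 = 92.06 dB.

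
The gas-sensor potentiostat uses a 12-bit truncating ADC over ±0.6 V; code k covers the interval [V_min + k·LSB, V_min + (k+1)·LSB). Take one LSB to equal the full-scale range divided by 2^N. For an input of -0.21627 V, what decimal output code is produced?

1309

The full-scale span is 0.6 − (-0.6) = 1.2 V. LSB = 1.2 V / 2^12 ≈ 293.0 µV.
V_in − V_min = -0.21627 − (-0.6) = 0.38373 V.
Divide by LSB: 0.38373 × 4096/1.2 = 1309.7984.
Truncating gives code 1309.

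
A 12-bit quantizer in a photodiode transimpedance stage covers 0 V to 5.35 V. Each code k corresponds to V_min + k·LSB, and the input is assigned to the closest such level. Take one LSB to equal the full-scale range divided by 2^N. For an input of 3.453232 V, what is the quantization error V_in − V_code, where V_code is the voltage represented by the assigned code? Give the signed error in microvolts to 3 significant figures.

−235 µV

V_FS = 5.35 V. LSB = 5.35 V / 2^12 ≈ 1.306 mV.
Position in LSBs: (3.453232 − (0)) × 4096/5.35 = 2643.8202; rounding gives k = 2644.
V_code = V_min + k × range/2^12 = 0 + 2644 × 5.35/4096 = 3.453466797 V.
Error = V_in − V_code = 3.453232 − (3.453466797) = −235 µV.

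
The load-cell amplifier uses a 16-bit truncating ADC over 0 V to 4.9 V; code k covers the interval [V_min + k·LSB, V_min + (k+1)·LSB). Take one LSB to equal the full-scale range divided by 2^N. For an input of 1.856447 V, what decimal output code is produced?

24829

V_FS = 4.9 V. LSB = 4.9 V / 2^16 ≈ 74.77 µV.
code = ⌊(V_in − V_min)/LSB⌋ = ⌊(V_in − V_min) × 2^16 / range⌋
     = ⌊(1.856447 − (0)) × 65536 / 4.9⌋ = ⌊1.856447 × 65536/4.9⌋
     = ⌊24829.410⌋ = 24829.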